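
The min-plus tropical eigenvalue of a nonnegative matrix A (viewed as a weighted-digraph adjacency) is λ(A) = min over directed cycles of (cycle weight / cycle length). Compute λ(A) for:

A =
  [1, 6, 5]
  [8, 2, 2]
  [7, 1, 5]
λ(A) = 1

Enumerate directed cycles and compute their means (weight / length). Sample:
  cycle 0 → 0: weight = 1, length = 1, mean = 1/1 ≈ 1.000
  cycle 1 → 1: weight = 2, length = 1, mean = 2/1 ≈ 2.000
  cycle 2 → 2: weight = 5, length = 1, mean = 5/1 ≈ 5.000
  cycle 0 → 1 → 0: weight = 14, length = 2, mean = 14/2 ≈ 7.000
  cycle 0 → 2 → 0: weight = 12, length = 2, mean = 12/2 ≈ 6.000
  cycle 1 → 0 → 1: weight = 14, length = 2, mean = 14/2 ≈ 7.000
Minimum mean = 1.000, attained e.g. along the cycle 0 → 0 with weight 1 and length 1. So λ(A) = 1/1 = 1.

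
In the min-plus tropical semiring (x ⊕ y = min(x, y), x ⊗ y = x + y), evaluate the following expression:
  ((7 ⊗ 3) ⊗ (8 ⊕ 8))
((7 ⊗ 3) ⊗ (8 ⊕ 8)) = 18

Expand innermost to outermost. Recall ⊕ takes the minimum of its arguments and ⊗ takes their sum. Working out the expression ((7 ⊗ 3) ⊗ (8 ⊕ 8)) gives 18.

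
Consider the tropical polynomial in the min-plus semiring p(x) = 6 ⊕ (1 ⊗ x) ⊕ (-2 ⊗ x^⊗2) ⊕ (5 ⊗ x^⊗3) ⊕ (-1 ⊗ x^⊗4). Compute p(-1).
p(-1) = -5

A tropical monomial a ⊗ x^⊗i evaluates to a + i · x. Evaluating each term at x = -1:
  Term 0 contributes 6 + 0 · -1 = 6
  Term 1 contributes 1 + 1 · -1 = 0
  Term 2 contributes -2 + 2 · -1 = -4
  Term 3 contributes 5 + 3 · -1 = 2
  Term 4 contributes -1 + 4 · -1 = -5
p(-1) = ⊕ of these = min[6, 0, -4, 2, -5] = -5.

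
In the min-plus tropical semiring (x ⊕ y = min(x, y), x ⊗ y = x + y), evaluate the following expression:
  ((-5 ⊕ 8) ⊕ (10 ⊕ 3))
((-5 ⊕ 8) ⊕ (10 ⊕ 3)) = -5

Expand innermost to outermost. Recall ⊕ takes the minimum of its arguments and ⊗ takes their sum. Working out the expression ((-5 ⊕ 8) ⊕ (10 ⊕ 3)) gives -5.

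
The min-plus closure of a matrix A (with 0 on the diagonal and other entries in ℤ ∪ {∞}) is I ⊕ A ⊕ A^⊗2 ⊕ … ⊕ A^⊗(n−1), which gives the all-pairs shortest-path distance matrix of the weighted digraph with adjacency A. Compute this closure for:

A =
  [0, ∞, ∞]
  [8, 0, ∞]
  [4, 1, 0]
Closure =
  [0, ∞, ∞]
  [8, 0, ∞]
  [4, 1, 0]

This is the Floyd-Warshall all-pairs shortest-path computation. For each intermediate vertex k = 0, 1, …, 2, update dist[i][j] ← min(dist[i][j], dist[i][k] + dist[k][j]). The final matrix gives, for each (i, j), the minimum total weight of any directed path from i to j (possibly empty when i = j).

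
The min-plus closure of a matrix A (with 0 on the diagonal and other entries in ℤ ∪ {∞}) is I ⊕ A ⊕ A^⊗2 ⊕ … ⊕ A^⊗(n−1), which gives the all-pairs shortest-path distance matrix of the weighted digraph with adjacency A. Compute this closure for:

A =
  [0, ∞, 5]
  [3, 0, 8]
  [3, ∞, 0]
Closure =
  [0, ∞, 5]
  [3, 0, 8]
  [3, ∞, 0]

This is the Floyd-Warshall all-pairs shortest-path computation. For each intermediate vertex k = 0, 1, …, 2, update dist[i][j] ← min(dist[i][j], dist[i][k] + dist[k][j]). The final matrix gives, for each (i, j), the minimum total weight of any directed path from i to j (possibly empty when i = j).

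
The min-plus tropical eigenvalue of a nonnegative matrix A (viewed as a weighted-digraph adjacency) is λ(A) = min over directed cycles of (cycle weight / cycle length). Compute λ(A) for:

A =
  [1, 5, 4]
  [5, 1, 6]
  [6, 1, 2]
λ(A) = 1

Enumerate directed cycles and compute their means (weight / length). Sample:
  cycle 0 → 0: weight = 1, length = 1, mean = 1/1 ≈ 1.000
  cycle 1 → 1: weight = 1, length = 1, mean = 1/1 ≈ 1.000
  cycle 2 → 2: weight = 2, length = 1, mean = 2/1 ≈ 2.000
  cycle 0 → 1 → 0: weight = 10, length = 2, mean = 10/2 ≈ 5.000
  cycle 0 → 2 → 0: weight = 10, length = 2, mean = 10/2 ≈ 5.000
  cycle 1 → 0 → 1: weight = 10, length = 2, mean = 10/2 ≈ 5.000
Minimum mean = 1.000, attained e.g. along the cycle 0 → 0 with weight 1 and length 1. So λ(A) = 1/1 = 1.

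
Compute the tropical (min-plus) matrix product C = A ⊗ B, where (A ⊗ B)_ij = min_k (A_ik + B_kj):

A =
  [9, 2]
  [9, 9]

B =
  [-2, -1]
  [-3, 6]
A ⊗ B =
  [-1, 8]
  [6, 8]

Apply the min-plus product entry-by-entry:
  C[0][0] = min over k of (A[0][0] + B[0][0] = 9 + -2 = 7, A[0][1] + B[1][0] = 2 + -3 = -1) = -1 (attained at k = 1)
  C[0][1] = min over k of (A[0][0] + B[0][1] = 9 + -1 = 8, A[0][1] + B[1][1] = 2 + 6 = 8) = 8 (attained at k = 0)
  C[1][0] = min over k of (A[1][0] + B[0][0] = 9 + -2 = 7, A[1][1] + B[1][0] = 9 + -3 = 6) = 6 (attained at k = 1)
  C[1][1] = min over k of (A[1][0] + B[0][1] = 9 + -1 = 8, A[1][1] + B[1][1] = 9 + 6 = 15) = 8 (attained at k = 0)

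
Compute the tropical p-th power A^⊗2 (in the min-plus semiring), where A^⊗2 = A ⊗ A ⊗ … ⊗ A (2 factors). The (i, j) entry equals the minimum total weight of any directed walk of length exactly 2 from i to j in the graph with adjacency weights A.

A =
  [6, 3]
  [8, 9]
A^⊗2 =
  [11, 9]
  [14, 11]

Each entry (A^⊗2)_ij equals the minimum over all length-2 walks i = v_0 → v_1 → … → v_2 = j of Σ_t A[v_t][v_{t+1}]. For example, for (i, j) = (0, 1) we minimise over 2 possible intermediate vertex sequences; the minimum is 9, attained along the walk 0 → 0 → 1.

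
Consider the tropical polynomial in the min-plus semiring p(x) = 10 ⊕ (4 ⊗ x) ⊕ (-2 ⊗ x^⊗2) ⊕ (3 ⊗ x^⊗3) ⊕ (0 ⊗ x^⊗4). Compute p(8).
p(8) = 10

A tropical monomial a ⊗ x^⊗i evaluates to a + i · x. Evaluating each term at x = 8:
  Term 0 contributes 10 + 0 · 8 = 10
  Term 1 contributes 4 + 1 · 8 = 12
  Term 2 contributes -2 + 2 · 8 = 14
  Term 3 contributes 3 + 3 · 8 = 27
  Term 4 contributes 0 + 4 · 8 = 32
p(8) = ⊕ of these = min[10, 12, 14, 27, 32] = 10.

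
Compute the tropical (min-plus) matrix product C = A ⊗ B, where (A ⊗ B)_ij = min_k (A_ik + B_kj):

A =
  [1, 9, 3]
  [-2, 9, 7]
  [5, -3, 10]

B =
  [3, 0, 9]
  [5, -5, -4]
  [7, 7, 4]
A ⊗ B =
  [4, 1, 5]
  [1, -2, 5]
  [2, -8, -7]

Apply the min-plus product entry-by-entry:
  C[0][0] = min over k of (A[0][0] + B[0][0] = 1 + 3 = 4, A[0][1] + B[1][0] = 9 + 5 = 14, A[0][2] + B[2][0] = 3 + 7 = 10) = 4 (attained at k = 0)
  C[0][1] = min over k of (A[0][0] + B[0][1] = 1 + 0 = 1, A[0][1] + B[1][1] = 9 + -5 = 4, A[0][2] + B[2][1] = 3 + 7 = 10) = 1 (attained at k = 0)
  C[0][2] = min over k of (A[0][0] + B[0][2] = 1 + 9 = 10, A[0][1] + B[1][2] = 9 + -4 = 5, A[0][2] + B[2][2] = 3 + 4 = 7) = 5 (attained at k = 1)
  C[1][0] = min over k of (A[1][0] + B[0][0] = -2 + 3 = 1, A[1][1] + B[1][0] = 9 + 5 = 14, A[1][2] + B[2][0] = 7 + 7 = 14) = 1 (attained at k = 0)
  C[1][1] = min over k of (A[1][0] + B[0][1] = -2 + 0 = -2, A[1][1] + B[1][1] = 9 + -5 = 4, A[1][2] + B[2][1] = 7 + 7 = 14) = -2 (attained at k = 0)
  C[1][2] = min over k of (A[1][0] + B[0][2] = -2 + 9 = 7, A[1][1] + B[1][2] = 9 + -4 = 5, A[1][2] + B[2][2] = 7 + 4 = 11) = 5 (attained at k = 1)
  C[2][0] = min over k of (A[2][0] + B[0][0] = 5 + 3 = 8, A[2][1] + B[1][0] = -3 + 5 = 2, A[2][2] + B[2][0] = 10 + 7 = 17) = 2 (attained at k = 1)
  C[2][1] = min over k of (A[2][0] + B[0][1] = 5 + 0 = 5, A[2][1] + B[1][1] = -3 + -5 = -8, A[2][2] + B[2][1] = 10 + 7 = 17) = -8 (attained at k = 1)
  C[2][2] = min over k of (A[2][0] + B[0][2] = 5 + 9 = 14, A[2][1] + B[1][2] = -3 + -4 = -7, A[2][2] + B[2][2] = 10 + 4 = 14) = -7 (attained at k = 1)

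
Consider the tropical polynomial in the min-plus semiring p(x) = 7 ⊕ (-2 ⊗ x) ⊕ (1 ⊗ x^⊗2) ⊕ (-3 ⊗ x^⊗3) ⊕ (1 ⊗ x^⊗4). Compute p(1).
p(1) = -1

A tropical monomial a ⊗ x^⊗i evaluates to a + i · x. Evaluating each term at x = 1:
  Term 0 contributes 7 + 0 · 1 = 7
  Term 1 contributes -2 + 1 · 1 = -1
  Term 2 contributes 1 + 2 · 1 = 3
  Term 3 contributes -3 + 3 · 1 = 0
  Term 4 contributes 1 + 4 · 1 = 5
p(1) = ⊕ of these = min[7, -1, 3, 0, 5] = -1.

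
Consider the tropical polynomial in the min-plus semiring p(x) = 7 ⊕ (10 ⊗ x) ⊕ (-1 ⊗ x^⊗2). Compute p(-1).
p(-1) = -3

A tropical monomial a ⊗ x^⊗i evaluates to a + i · x. Evaluating each term at x = -1:
  Term 0 contributes 7 + 0 · -1 = 7
  Term 1 contributes 10 + 1 · -1 = 9
  Term 2 contributes -1 + 2 · -1 = -3
p(-1) = ⊕ of these = min[7, 9, -3] = -3.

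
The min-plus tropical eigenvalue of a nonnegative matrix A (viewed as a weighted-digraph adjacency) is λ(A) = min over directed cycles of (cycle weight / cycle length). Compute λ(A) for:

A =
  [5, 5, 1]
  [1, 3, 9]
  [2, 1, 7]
λ(A) = 1

Enumerate directed cycles and compute their means (weight / length). Sample:
  cycle 0 → 0: weight = 5, length = 1, mean = 5/1 ≈ 5.000
  cycle 1 → 1: weight = 3, length = 1, mean = 3/1 ≈ 3.000
  cycle 2 → 2: weight = 7, length = 1, mean = 7/1 ≈ 7.000
  cycle 0 → 1 → 0: weight = 6, length = 2, mean = 6/2 ≈ 3.000
  cycle 0 → 2 → 0: weight = 3, length = 2, mean = 3/2 ≈ 1.500
  cycle 1 → 0 → 1: weight = 6, length = 2, mean = 6/2 ≈ 3.000
Minimum mean = 1.000, attained e.g. along the cycle 0 → 2 → 1 → 0 with weight 3 and length 3. So λ(A) = 3/3 = 1.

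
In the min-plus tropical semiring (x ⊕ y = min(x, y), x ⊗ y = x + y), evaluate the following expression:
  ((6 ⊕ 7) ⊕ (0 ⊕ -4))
((6 ⊕ 7) ⊕ (0 ⊕ -4)) = -4

Expand innermost to outermost. Recall ⊕ takes the minimum of its arguments and ⊗ takes their sum. Working out the expression ((6 ⊕ 7) ⊕ (0 ⊕ -4)) gives -4.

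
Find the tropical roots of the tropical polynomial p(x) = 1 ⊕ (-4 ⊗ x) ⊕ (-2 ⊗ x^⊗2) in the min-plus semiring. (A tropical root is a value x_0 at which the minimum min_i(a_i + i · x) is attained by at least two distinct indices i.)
Roots: {-2, 5}

Each tropical root is a break point of the lower envelope of the lines y = a_i + i · x (there are 3 lines, with slopes 0, 1, ..., 2). Only the lines that attain the minimum somewhere contribute to roots; other lines are dominated. Here the surviving (envelope) indices are i = 2, i = 1, i = 0.
Intersections between consecutive envelope lines give the roots: for adjacent envelope indices i < j the intersection is x = (a_i − a_j) / (j − i). Reading off the sorted break points: {-2, 5}.
Verification: at each break x_0, at least two indices attain the minimum of min_i(a_i + i · x_0).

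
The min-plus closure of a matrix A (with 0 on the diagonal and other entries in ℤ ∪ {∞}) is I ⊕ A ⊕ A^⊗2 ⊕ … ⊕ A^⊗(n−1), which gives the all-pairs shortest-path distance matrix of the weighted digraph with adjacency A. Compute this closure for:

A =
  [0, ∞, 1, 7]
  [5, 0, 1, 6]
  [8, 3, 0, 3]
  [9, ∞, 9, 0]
Closure =
  [0, 4, 1, 4]
  [5, 0, 1, 4]
  [8, 3, 0, 3]
  [9, 12, 9, 0]

This is the Floyd-Warshall all-pairs shortest-path computation. For each intermediate vertex k = 0, 1, …, 3, update dist[i][j] ← min(dist[i][j], dist[i][k] + dist[k][j]). The final matrix gives, for each (i, j), the minimum total weight of any directed path from i to j (possibly empty when i = j).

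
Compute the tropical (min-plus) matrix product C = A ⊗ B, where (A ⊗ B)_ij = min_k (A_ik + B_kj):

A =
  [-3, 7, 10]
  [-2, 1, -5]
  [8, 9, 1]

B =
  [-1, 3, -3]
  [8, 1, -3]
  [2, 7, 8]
A ⊗ B =
  [-4, 0, -6]
  [-3, 1, -5]
  [3, 8, 5]

Apply the min-plus product entry-by-entry:
  C[0][0] = min over k of (A[0][0] + B[0][0] = -3 + -1 = -4, A[0][1] + B[1][0] = 7 + 8 = 15, A[0][2] + B[2][0] = 10 + 2 = 12) = -4 (attained at k = 0)
  C[0][1] = min over k of (A[0][0] + B[0][1] = -3 + 3 = 0, A[0][1] + B[1][1] = 7 + 1 = 8, A[0][2] + B[2][1] = 10 + 7 = 17) = 0 (attained at k = 0)
  C[0][2] = min over k of (A[0][0] + B[0][2] = -3 + -3 = -6, A[0][1] + B[1][2] = 7 + -3 = 4, A[0][2] + B[2][2] = 10 + 8 = 18) = -6 (attained at k = 0)
  C[1][0] = min over k of (A[1][0] + B[0][0] = -2 + -1 = -3, A[1][1] + B[1][0] = 1 + 8 = 9, A[1][2] + B[2][0] = -5 + 2 = -3) = -3 (attained at k = 0)
  C[1][1] = min over k of (A[1][0] + B[0][1] = -2 + 3 = 1, A[1][1] + B[1][1] = 1 + 1 = 2, A[1][2] + B[2][1] = -5 + 7 = 2) = 1 (attained at k = 0)
  C[1][2] = min over k of (A[1][0] + B[0][2] = -2 + -3 = -5, A[1][1] + B[1][2] = 1 + -3 = -2, A[1][2] + B[2][2] = -5 + 8 = 3) = -5 (attained at k = 0)
  C[2][0] = min over k of (A[2][0] + B[0][0] = 8 + -1 = 7, A[2][1] + B[1][0] = 9 + 8 = 17, A[2][2] + B[2][0] = 1 + 2 = 3) = 3 (attained at k = 2)
  C[2][1] = min over k of (A[2][0] + B[0][1] = 8 + 3 = 11, A[2][1] + B[1][1] = 9 + 1 = 10, A[2][2] + B[2][1] = 1 + 7 = 8) = 8 (attained at k = 2)
  C[2][2] = min over k of (A[2][0] + B[0][2] = 8 + -3 = 5, A[2][1] + B[1][2] = 9 + -3 = 6, A[2][2] + B[2][2] = 1 + 8 = 9) = 5 (attained at k = 0)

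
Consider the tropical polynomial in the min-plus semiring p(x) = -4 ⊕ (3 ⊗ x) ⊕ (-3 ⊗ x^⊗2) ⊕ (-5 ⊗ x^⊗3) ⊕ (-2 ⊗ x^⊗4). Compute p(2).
p(2) = -4

A tropical monomial a ⊗ x^⊗i evaluates to a + i · x. Evaluating each term at x = 2:
  Term 0 contributes -4 + 0 · 2 = -4
  Term 1 contributes 3 + 1 · 2 = 5
  Term 2 contributes -3 + 2 · 2 = 1
  Term 3 contributes -5 + 3 · 2 = 1
  Term 4 contributes -2 + 4 · 2 = 6
p(2) = ⊕ of these = min[-4, 5, 1, 1, 6] = -4.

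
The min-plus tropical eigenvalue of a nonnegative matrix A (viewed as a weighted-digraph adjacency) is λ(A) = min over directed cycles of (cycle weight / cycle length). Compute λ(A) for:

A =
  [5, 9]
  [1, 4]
λ(A) = 4

Enumerate directed cycles and compute their means (weight / length). Sample:
  cycle 0 → 0: weight = 5, length = 1, mean = 5/1 ≈ 5.000
  cycle 1 → 1: weight = 4, length = 1, mean = 4/1 ≈ 4.000
  cycle 0 → 1 → 0: weight = 10, length = 2, mean = 10/2 ≈ 5.000
  cycle 1 → 0 → 1: weight = 10, length = 2, mean = 10/2 ≈ 5.000
Minimum mean = 4.000, attained e.g. along the cycle 1 → 1 with weight 4 and length 1. So λ(A) = 4/1 = 4.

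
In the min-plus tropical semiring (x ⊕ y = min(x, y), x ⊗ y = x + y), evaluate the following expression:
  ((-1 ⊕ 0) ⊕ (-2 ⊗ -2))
((-1 ⊕ 0) ⊕ (-2 ⊗ -2)) = -4

Expand innermost to outermost. Recall ⊕ takes the minimum of its arguments and ⊗ takes their sum. Working out the expression ((-1 ⊕ 0) ⊕ (-2 ⊗ -2)) gives -4.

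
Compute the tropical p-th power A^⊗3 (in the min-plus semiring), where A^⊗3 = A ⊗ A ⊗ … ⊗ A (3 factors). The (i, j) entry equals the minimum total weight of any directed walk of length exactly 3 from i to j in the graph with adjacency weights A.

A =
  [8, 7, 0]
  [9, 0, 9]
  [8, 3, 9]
A^⊗3 =
  [12, 3, 8]
  [9, 0, 9]
  [12, 3, 12]

Each entry (A^⊗3)_ij equals the minimum over all length-3 walks i = v_0 → v_1 → … → v_3 = j of Σ_t A[v_t][v_{t+1}]. For example, for (i, j) = (0, 2) we minimise over 9 possible intermediate vertex sequences; the minimum is 8, attained along the walk 0 → 2 → 0 → 2.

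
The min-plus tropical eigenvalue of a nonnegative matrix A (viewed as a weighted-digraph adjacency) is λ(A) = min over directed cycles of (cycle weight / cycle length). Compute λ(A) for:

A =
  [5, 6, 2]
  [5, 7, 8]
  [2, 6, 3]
λ(A) = 2

Enumerate directed cycles and compute their means (weight / length). Sample:
  cycle 0 → 0: weight = 5, length = 1, mean = 5/1 ≈ 5.000
  cycle 1 → 1: weight = 7, length = 1, mean = 7/1 ≈ 7.000
  cycle 2 → 2: weight = 3, length = 1, mean = 3/1 ≈ 3.000
  cycle 0 → 1 → 0: weight = 11, length = 2, mean = 11/2 ≈ 5.500
  cycle 0 → 2 → 0: weight = 4, length = 2, mean = 4/2 ≈ 2.000
  cycle 1 → 0 → 1: weight = 11, length = 2, mean = 11/2 ≈ 5.500
Minimum mean = 2.000, attained e.g. along the cycle 0 → 2 → 0 with weight 4 and length 2. So λ(A) = 4/2 = 2.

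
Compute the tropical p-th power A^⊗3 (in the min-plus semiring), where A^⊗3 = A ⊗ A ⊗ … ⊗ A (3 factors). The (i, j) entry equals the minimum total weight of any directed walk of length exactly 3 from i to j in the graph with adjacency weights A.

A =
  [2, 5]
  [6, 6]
A^⊗3 =
  [6, 9]
  [10, 13]

Each entry (A^⊗3)_ij equals the minimum over all length-3 walks i = v_0 → v_1 → … → v_3 = j of Σ_t A[v_t][v_{t+1}]. For example, for (i, j) = (0, 1) we minimise over 4 possible intermediate vertex sequences; the minimum is 9, attained along the walk 0 → 0 → 0 → 1.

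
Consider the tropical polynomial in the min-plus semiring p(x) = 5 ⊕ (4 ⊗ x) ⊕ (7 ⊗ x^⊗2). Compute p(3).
p(3) = 5

A tropical monomial a ⊗ x^⊗i evaluates to a + i · x. Evaluating each term at x = 3:
  Term 0 contributes 5 + 0 · 3 = 5
  Term 1 contributes 4 + 1 · 3 = 7
  Term 2 contributes 7 + 2 · 3 = 13
p(3) = ⊕ of these = min[5, 7, 13] = 5.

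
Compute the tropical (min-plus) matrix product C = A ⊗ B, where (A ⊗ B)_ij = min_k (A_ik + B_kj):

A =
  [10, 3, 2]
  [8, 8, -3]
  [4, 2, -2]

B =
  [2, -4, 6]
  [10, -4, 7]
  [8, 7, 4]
A ⊗ B =
  [10, -1, 6]
  [5, 4, 1]
  [6, -2, 2]

Apply the min-plus product entry-by-entry:
  C[0][0] = min over k of (A[0][0] + B[0][0] = 10 + 2 = 12, A[0][1] + B[1][0] = 3 + 10 = 13, A[0][2] + B[2][0] = 2 + 8 = 10) = 10 (attained at k = 2)
  C[0][1] = min over k of (A[0][0] + B[0][1] = 10 + -4 = 6, A[0][1] + B[1][1] = 3 + -4 = -1, A[0][2] + B[2][1] = 2 + 7 = 9) = -1 (attained at k = 1)
  C[0][2] = min over k of (A[0][0] + B[0][2] = 10 + 6 = 16, A[0][1] + B[1][2] = 3 + 7 = 10, A[0][2] + B[2][2] = 2 + 4 = 6) = 6 (attained at k = 2)
  C[1][0] = min over k of (A[1][0] + B[0][0] = 8 + 2 = 10, A[1][1] + B[1][0] = 8 + 10 = 18, A[1][2] + B[2][0] = -3 + 8 = 5) = 5 (attained at k = 2)
  C[1][1] = min over k of (A[1][0] + B[0][1] = 8 + -4 = 4, A[1][1] + B[1][1] = 8 + -4 = 4, A[1][2] + B[2][1] = -3 + 7 = 4) = 4 (attained at k = 0)
  C[1][2] = min over k of (A[1][0] + B[0][2] = 8 + 6 = 14, A[1][1] + B[1][2] = 8 + 7 = 15, A[1][2] + B[2][2] = -3 + 4 = 1) = 1 (attained at k = 2)
  C[2][0] = min over k of (A[2][0] + B[0][0] = 4 + 2 = 6, A[2][1] + B[1][0] = 2 + 10 = 12, A[2][2] + B[2][0] = -2 + 8 = 6) = 6 (attained at k = 0)
  C[2][1] = min over k of (A[2][0] + B[0][1] = 4 + -4 = 0, A[2][1] + B[1][1] = 2 + -4 = -2, A[2][2] + B[2][1] = -2 + 7 = 5) = -2 (attained at k = 1)
  C[2][2] = min over k of (A[2][0] + B[0][2] = 4 + 6 = 10, A[2][1] + B[1][2] = 2 + 7 = 9, A[2][2] + B[2][2] = -2 + 4 = 2) = 2 (attained at k = 2)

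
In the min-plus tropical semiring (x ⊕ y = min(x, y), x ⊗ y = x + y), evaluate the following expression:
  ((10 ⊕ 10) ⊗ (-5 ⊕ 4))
((10 ⊕ 10) ⊗ (-5 ⊕ 4)) = 5

Expand innermost to outermost. Recall ⊕ takes the minimum of its arguments and ⊗ takes their sum. Working out the expression ((10 ⊕ 10) ⊗ (-5 ⊕ 4)) gives 5.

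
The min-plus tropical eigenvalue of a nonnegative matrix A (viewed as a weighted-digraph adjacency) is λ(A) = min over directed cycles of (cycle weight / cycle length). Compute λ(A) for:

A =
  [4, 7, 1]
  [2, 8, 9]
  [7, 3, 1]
λ(A) = 1

Enumerate directed cycles and compute their means (weight / length). Sample:
  cycle 0 → 0: weight = 4, length = 1, mean = 4/1 ≈ 4.000
  cycle 1 → 1: weight = 8, length = 1, mean = 8/1 ≈ 8.000
  cycle 2 → 2: weight = 1, length = 1, mean = 1/1 ≈ 1.000
  cycle 0 → 1 → 0: weight = 9, length = 2, mean = 9/2 ≈ 4.500
  cycle 0 → 2 → 0: weight = 8, length = 2, mean = 8/2 ≈ 4.000
  cycle 1 → 0 → 1: weight = 9, length = 2, mean = 9/2 ≈ 4.500
Minimum mean = 1.000, attained e.g. along the cycle 2 → 2 with weight 1 and length 1. So λ(A) = 1/1 = 1.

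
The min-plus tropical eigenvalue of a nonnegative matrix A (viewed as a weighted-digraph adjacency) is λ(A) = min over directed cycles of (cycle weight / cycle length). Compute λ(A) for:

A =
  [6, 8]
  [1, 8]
λ(A) = 9/2

Enumerate directed cycles and compute their means (weight / length). Sample:
  cycle 0 → 0: weight = 6, length = 1, mean = 6/1 ≈ 6.000
  cycle 1 → 1: weight = 8, length = 1, mean = 8/1 ≈ 8.000
  cycle 0 → 1 → 0: weight = 9, length = 2, mean = 9/2 ≈ 4.500
  cycle 1 → 0 → 1: weight = 9, length = 2, mean = 9/2 ≈ 4.500
Minimum mean = 4.500, attained e.g. along the cycle 0 → 1 → 0 with weight 9 and length 2. So λ(A) = 9/2 = 9/2.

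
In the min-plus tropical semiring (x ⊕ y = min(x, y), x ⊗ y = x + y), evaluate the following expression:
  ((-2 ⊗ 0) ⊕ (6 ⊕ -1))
((-2 ⊗ 0) ⊕ (6 ⊕ -1)) = -2

Expand innermost to outermost. Recall ⊕ takes the minimum of its arguments and ⊗ takes their sum. Working out the expression ((-2 ⊗ 0) ⊕ (6 ⊕ -1)) gives -2.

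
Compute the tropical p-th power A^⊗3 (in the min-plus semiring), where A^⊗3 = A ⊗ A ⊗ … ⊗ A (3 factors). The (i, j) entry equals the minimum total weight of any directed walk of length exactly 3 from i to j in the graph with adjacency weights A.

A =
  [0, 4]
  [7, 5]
A^⊗3 =
  [0, 4]
  [7, 11]

Each entry (A^⊗3)_ij equals the minimum over all length-3 walks i = v_0 → v_1 → … → v_3 = j of Σ_t A[v_t][v_{t+1}]. For example, for (i, j) = (0, 1) we minimise over 4 possible intermediate vertex sequences; the minimum is 4, attained along the walk 0 → 0 → 0 → 1.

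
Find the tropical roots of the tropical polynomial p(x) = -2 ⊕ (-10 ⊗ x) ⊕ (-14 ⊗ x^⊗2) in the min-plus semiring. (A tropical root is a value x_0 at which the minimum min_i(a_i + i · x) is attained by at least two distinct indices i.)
Roots: {4, 8}

Each tropical root is a break point of the lower envelope of the lines y = a_i + i · x (there are 3 lines, with slopes 0, 1, ..., 2). Only the lines that attain the minimum somewhere contribute to roots; other lines are dominated. Here the surviving (envelope) indices are i = 2, i = 1, i = 0.
Intersections between consecutive envelope lines give the roots: for adjacent envelope indices i < j the intersection is x = (a_i − a_j) / (j − i). Reading off the sorted break points: {4, 8}.
Verification: at each break x_0, at least two indices attain the minimum of min_i(a_i + i · x_0).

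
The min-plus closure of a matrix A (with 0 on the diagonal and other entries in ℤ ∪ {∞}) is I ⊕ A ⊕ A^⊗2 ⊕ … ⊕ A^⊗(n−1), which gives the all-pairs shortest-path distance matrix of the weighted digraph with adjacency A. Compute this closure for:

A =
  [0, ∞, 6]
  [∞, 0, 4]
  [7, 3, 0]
Closure =
  [0, 9, 6]
  [11, 0, 4]
  [7, 3, 0]

This is the Floyd-Warshall all-pairs shortest-path computation. For each intermediate vertex k = 0, 1, …, 2, update dist[i][j] ← min(dist[i][j], dist[i][k] + dist[k][j]). The final matrix gives, for each (i, j), the minimum total weight of any directed path from i to j (possibly empty when i = j).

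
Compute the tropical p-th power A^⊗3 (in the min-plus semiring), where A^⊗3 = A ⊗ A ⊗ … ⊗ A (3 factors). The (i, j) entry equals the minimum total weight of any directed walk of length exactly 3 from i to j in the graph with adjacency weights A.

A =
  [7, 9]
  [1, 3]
A^⊗3 =
  [13, 15]
  [7, 9]

Each entry (A^⊗3)_ij equals the minimum over all length-3 walks i = v_0 → v_1 → … → v_3 = j of Σ_t A[v_t][v_{t+1}]. For example, for (i, j) = (0, 1) we minimise over 4 possible intermediate vertex sequences; the minimum is 15, attained along the walk 0 → 1 → 1 → 1.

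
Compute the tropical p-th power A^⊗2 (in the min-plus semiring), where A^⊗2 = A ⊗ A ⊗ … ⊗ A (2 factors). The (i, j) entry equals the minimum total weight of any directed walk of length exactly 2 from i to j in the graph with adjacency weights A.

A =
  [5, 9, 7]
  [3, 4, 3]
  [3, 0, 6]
A^⊗2 =
  [10, 7, 12]
  [6, 3, 7]
  [3, 4, 3]

Each entry (A^⊗2)_ij equals the minimum over all length-2 walks i = v_0 → v_1 → … → v_2 = j of Σ_t A[v_t][v_{t+1}]. For example, for (i, j) = (0, 2) we minimise over 3 possible intermediate vertex sequences; the minimum is 12, attained along the walk 0 → 0 → 2.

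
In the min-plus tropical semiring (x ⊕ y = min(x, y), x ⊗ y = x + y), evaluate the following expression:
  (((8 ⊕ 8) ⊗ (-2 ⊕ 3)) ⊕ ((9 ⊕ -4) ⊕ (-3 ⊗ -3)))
(((8 ⊕ 8) ⊗ (-2 ⊕ 3)) ⊕ ((9 ⊕ -4) ⊕ (-3 ⊗ -3))) = -6

Expand innermost to outermost. Recall ⊕ takes the minimum of its arguments and ⊗ takes their sum. Working out the expression (((8 ⊕ 8) ⊗ (-2 ⊕ 3)) ⊕ ((9 ⊕ -4) ⊕ (-3 ⊗ -3))) gives -6.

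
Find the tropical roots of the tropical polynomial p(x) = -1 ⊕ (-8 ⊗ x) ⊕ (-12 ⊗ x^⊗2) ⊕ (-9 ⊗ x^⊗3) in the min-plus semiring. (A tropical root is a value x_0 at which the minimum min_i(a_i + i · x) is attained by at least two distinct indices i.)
Roots: {-3, 4, 7}

Each tropical root is a break point of the lower envelope of the lines y = a_i + i · x (there are 4 lines, with slopes 0, 1, ..., 3). Only the lines that attain the minimum somewhere contribute to roots; other lines are dominated. Here the surviving (envelope) indices are i = 3, i = 2, i = 1, i = 0.
Intersections between consecutive envelope lines give the roots: for adjacent envelope indices i < j the intersection is x = (a_i − a_j) / (j − i). Reading off the sorted break points: {-3, 4, 7}.
Verification: at each break x_0, at least two indices attain the minimum of min_i(a_i + i · x_0).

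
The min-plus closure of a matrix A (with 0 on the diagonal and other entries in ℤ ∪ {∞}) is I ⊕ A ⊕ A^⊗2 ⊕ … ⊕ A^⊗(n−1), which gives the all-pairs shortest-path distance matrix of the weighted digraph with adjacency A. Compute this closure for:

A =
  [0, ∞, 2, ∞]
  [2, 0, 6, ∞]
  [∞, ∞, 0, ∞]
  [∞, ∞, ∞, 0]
Closure =
  [0, ∞, 2, ∞]
  [2, 0, 4, ∞]
  [∞, ∞, 0, ∞]
  [∞, ∞, ∞, 0]

This is the Floyd-Warshall all-pairs shortest-path computation. For each intermediate vertex k = 0, 1, …, 3, update dist[i][j] ← min(dist[i][j], dist[i][k] + dist[k][j]). The final matrix gives, for each (i, j), the minimum total weight of any directed path from i to j (possibly empty when i = j).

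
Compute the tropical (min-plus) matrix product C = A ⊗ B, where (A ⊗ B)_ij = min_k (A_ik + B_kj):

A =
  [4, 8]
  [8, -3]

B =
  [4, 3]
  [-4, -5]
A ⊗ B =
  [4, 3]
  [-7, -8]

Apply the min-plus product entry-by-entry:
  C[0][0] = min over k of (A[0][0] + B[0][0] = 4 + 4 = 8, A[0][1] + B[1][0] = 8 + -4 = 4) = 4 (attained at k = 1)
  C[0][1] = min over k of (A[0][0] + B[0][1] = 4 + 3 = 7, A[0][1] + B[1][1] = 8 + -5 = 3) = 3 (attained at k = 1)
  C[1][0] = min over k of (A[1][0] + B[0][0] = 8 + 4 = 12, A[1][1] + B[1][0] = -3 + -4 = -7) = -7 (attained at k = 1)
  C[1][1] = min over k of (A[1][0] + B[0][1] = 8 + 3 = 11, A[1][1] + B[1][1] = -3 + -5 = -8) = -8 (attained at k = 1)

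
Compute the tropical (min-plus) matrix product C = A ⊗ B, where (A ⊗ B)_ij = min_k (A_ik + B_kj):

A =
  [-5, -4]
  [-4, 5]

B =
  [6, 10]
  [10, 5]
A ⊗ B =
  [1, 1]
  [2, 6]

Apply the min-plus product entry-by-entry:
  C[0][0] = min over k of (A[0][0] + B[0][0] = -5 + 6 = 1, A[0][1] + B[1][0] = -4 + 10 = 6) = 1 (attained at k = 0)
  C[0][1] = min over k of (A[0][0] + B[0][1] = -5 + 10 = 5, A[0][1] + B[1][1] = -4 + 5 = 1) = 1 (attained at k = 1)
  C[1][0] = min over k of (A[1][0] + B[0][0] = -4 + 6 = 2, A[1][1] + B[1][0] = 5 + 10 = 15) = 2 (attained at k = 0)
  C[1][1] = min over k of (A[1][0] + B[0][1] = -4 + 10 = 6, A[1][1] + B[1][1] = 5 + 5 = 10) = 6 (attained at k = 0)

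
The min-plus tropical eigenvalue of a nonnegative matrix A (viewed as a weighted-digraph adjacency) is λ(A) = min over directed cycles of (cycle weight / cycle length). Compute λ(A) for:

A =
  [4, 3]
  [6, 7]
λ(A) = 4

Enumerate directed cycles and compute their means (weight / length). Sample:
  cycle 0 → 0: weight = 4, length = 1, mean = 4/1 ≈ 4.000
  cycle 1 → 1: weight = 7, length = 1, mean = 7/1 ≈ 7.000
  cycle 0 → 1 → 0: weight = 9, length = 2, mean = 9/2 ≈ 4.500
  cycle 1 → 0 → 1: weight = 9, length = 2, mean = 9/2 ≈ 4.500
Minimum mean = 4.000, attained e.g. along the cycle 0 → 0 with weight 4 and length 1. So λ(A) = 4/1 = 4.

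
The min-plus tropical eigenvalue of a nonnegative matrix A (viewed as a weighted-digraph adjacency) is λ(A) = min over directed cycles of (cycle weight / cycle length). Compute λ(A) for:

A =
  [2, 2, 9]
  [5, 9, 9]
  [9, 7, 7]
λ(A) = 2

Enumerate directed cycles and compute their means (weight / length). Sample:
  cycle 0 → 0: weight = 2, length = 1, mean = 2/1 ≈ 2.000
  cycle 1 → 1: weight = 9, length = 1, mean = 9/1 ≈ 9.000
  cycle 2 → 2: weight = 7, length = 1, mean = 7/1 ≈ 7.000
  cycle 0 → 1 → 0: weight = 7, length = 2, mean = 7/2 ≈ 3.500
  cycle 0 → 2 → 0: weight = 18, length = 2, mean = 18/2 ≈ 9.000
  cycle 1 → 0 → 1: weight = 7, length = 2, mean = 7/2 ≈ 3.500
Minimum mean = 2.000, attained e.g. along the cycle 0 → 0 with weight 2 and length 1. So λ(A) = 2/1 = 2.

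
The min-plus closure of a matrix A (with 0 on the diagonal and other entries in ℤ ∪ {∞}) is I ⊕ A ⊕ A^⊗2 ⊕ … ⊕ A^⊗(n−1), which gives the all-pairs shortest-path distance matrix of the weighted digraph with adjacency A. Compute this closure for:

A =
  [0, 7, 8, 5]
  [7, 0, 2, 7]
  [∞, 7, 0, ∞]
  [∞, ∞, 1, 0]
Closure =
  [0, 7, 6, 5]
  [7, 0, 2, 7]
  [14, 7, 0, 14]
  [15, 8, 1, 0]

This is the Floyd-Warshall all-pairs shortest-path computation. For each intermediate vertex k = 0, 1, …, 3, update dist[i][j] ← min(dist[i][j], dist[i][k] + dist[k][j]). The final matrix gives, for each (i, j), the minimum total weight of any directed path from i to j (possibly empty when i = j).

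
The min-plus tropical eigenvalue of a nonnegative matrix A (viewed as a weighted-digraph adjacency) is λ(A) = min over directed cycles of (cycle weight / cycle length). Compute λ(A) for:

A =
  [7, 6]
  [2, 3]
λ(A) = 3

Enumerate directed cycles and compute their means (weight / length). Sample:
  cycle 0 → 0: weight = 7, length = 1, mean = 7/1 ≈ 7.000
  cycle 1 → 1: weight = 3, length = 1, mean = 3/1 ≈ 3.000
  cycle 0 → 1 → 0: weight = 8, length = 2, mean = 8/2 ≈ 4.000
  cycle 1 → 0 → 1: weight = 8, length = 2, mean = 8/2 ≈ 4.000
Minimum mean = 3.000, attained e.g. along the cycle 1 → 1 with weight 3 and length 1. So λ(A) = 3/1 = 3.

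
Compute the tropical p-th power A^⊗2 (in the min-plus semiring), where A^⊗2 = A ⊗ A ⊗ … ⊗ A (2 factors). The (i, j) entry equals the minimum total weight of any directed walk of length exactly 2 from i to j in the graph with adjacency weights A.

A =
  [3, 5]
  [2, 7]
A^⊗2 =
  [6, 8]
  [5, 7]

Each entry (A^⊗2)_ij equals the minimum over all length-2 walks i = v_0 → v_1 → … → v_2 = j of Σ_t A[v_t][v_{t+1}]. For example, for (i, j) = (0, 1) we minimise over 2 possible intermediate vertex sequences; the minimum is 8, attained along the walk 0 → 0 → 1.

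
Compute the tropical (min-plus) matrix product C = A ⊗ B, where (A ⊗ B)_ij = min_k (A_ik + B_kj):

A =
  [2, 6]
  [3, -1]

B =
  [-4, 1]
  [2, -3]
A ⊗ B =
  [-2, 3]
  [-1, -4]

Apply the min-plus product entry-by-entry:
  C[0][0] = min over k of (A[0][0] + B[0][0] = 2 + -4 = -2, A[0][1] + B[1][0] = 6 + 2 = 8) = -2 (attained at k = 0)
  C[0][1] = min over k of (A[0][0] + B[0][1] = 2 + 1 = 3, A[0][1] + B[1][1] = 6 + -3 = 3) = 3 (attained at k = 0)
  C[1][0] = min over k of (A[1][0] + B[0][0] = 3 + -4 = -1, A[1][1] + B[1][0] = -1 + 2 = 1) = -1 (attained at k = 0)
  C[1][1] = min over k of (A[1][0] + B[0][1] = 3 + 1 = 4, A[1][1] + B[1][1] = -1 + -3 = -4) = -4 (attained at k = 1)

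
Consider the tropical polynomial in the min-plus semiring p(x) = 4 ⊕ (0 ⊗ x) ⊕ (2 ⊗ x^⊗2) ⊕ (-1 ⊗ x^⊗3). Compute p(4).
p(4) = 4

A tropical monomial a ⊗ x^⊗i evaluates to a + i · x. Evaluating each term at x = 4:
  Term 0 contributes 4 + 0 · 4 = 4
  Term 1 contributes 0 + 1 · 4 = 4
  Term 2 contributes 2 + 2 · 4 = 10
  Term 3 contributes -1 + 3 · 4 = 11
p(4) = ⊕ of these = min[4, 4, 10, 11] = 4.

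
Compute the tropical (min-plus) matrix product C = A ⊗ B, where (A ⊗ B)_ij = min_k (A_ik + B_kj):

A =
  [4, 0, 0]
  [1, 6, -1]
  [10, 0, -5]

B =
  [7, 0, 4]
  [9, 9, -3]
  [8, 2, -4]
A ⊗ B =
  [8, 2, -4]
  [7, 1, -5]
  [3, -3, -9]

Apply the min-plus product entry-by-entry:
  C[0][0] = min over k of (A[0][0] + B[0][0] = 4 + 7 = 11, A[0][1] + B[1][0] = 0 + 9 = 9, A[0][2] + B[2][0] = 0 + 8 = 8) = 8 (attained at k = 2)
  C[0][1] = min over k of (A[0][0] + B[0][1] = 4 + 0 = 4, A[0][1] + B[1][1] = 0 + 9 = 9, A[0][2] + B[2][1] = 0 + 2 = 2) = 2 (attained at k = 2)
  C[0][2] = min over k of (A[0][0] + B[0][2] = 4 + 4 = 8, A[0][1] + B[1][2] = 0 + -3 = -3, A[0][2] + B[2][2] = 0 + -4 = -4) = -4 (attained at k = 2)
  C[1][0] = min over k of (A[1][0] + B[0][0] = 1 + 7 = 8, A[1][1] + B[1][0] = 6 + 9 = 15, A[1][2] + B[2][0] = -1 + 8 = 7) = 7 (attained at k = 2)
  C[1][1] = min over k of (A[1][0] + B[0][1] = 1 + 0 = 1, A[1][1] + B[1][1] = 6 + 9 = 15, A[1][2] + B[2][1] = -1 + 2 = 1) = 1 (attained at k = 0)
  C[1][2] = min over k of (A[1][0] + B[0][2] = 1 + 4 = 5, A[1][1] + B[1][2] = 6 + -3 = 3, A[1][2] + B[2][2] = -1 + -4 = -5) = -5 (attained at k = 2)
  C[2][0] = min over k of (A[2][0] + B[0][0] = 10 + 7 = 17, A[2][1] + B[1][0] = 0 + 9 = 9, A[2][2] + B[2][0] = -5 + 8 = 3) = 3 (attained at k = 2)
  C[2][1] = min over k of (A[2][0] + B[0][1] = 10 + 0 = 10, A[2][1] + B[1][1] = 0 + 9 = 9, A[2][2] + B[2][1] = -5 + 2 = -3) = -3 (attained at k = 2)
  C[2][2] = min over k of (A[2][0] + B[0][2] = 10 + 4 = 14, A[2][1] + B[1][2] = 0 + -3 = -3, A[2][2] + B[2][2] = -5 + -4 = -9) = -9 (attained at k = 2)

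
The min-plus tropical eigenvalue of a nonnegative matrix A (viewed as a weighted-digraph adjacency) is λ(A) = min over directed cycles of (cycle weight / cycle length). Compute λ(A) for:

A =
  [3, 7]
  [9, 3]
λ(A) = 3

Enumerate directed cycles and compute their means (weight / length). Sample:
  cycle 0 → 0: weight = 3, length = 1, mean = 3/1 ≈ 3.000
  cycle 1 → 1: weight = 3, length = 1, mean = 3/1 ≈ 3.000
  cycle 0 → 1 → 0: weight = 16, length = 2, mean = 16/2 ≈ 8.000
  cycle 1 → 0 → 1: weight = 16, length = 2, mean = 16/2 ≈ 8.000
Minimum mean = 3.000, attained e.g. along the cycle 0 → 0 with weight 3 and length 1. So λ(A) = 3/1 = 3.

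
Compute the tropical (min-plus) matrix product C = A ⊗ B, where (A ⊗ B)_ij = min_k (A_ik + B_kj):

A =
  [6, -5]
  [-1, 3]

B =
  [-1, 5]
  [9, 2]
A ⊗ B =
  [4, -3]
  [-2, 4]

Apply the min-plus product entry-by-entry:
  C[0][0] = min over k of (A[0][0] + B[0][0] = 6 + -1 = 5, A[0][1] + B[1][0] = -5 + 9 = 4) = 4 (attained at k = 1)
  C[0][1] = min over k of (A[0][0] + B[0][1] = 6 + 5 = 11, A[0][1] + B[1][1] = -5 + 2 = -3) = -3 (attained at k = 1)
  C[1][0] = min over k of (A[1][0] + B[0][0] = -1 + -1 = -2, A[1][1] + B[1][0] = 3 + 9 = 12) = -2 (attained at k = 0)
  C[1][1] = min over k of (A[1][0] + B[0][1] = -1 + 5 = 4, A[1][1] + B[1][1] = 3 + 2 = 5) = 4 (attained at k = 0)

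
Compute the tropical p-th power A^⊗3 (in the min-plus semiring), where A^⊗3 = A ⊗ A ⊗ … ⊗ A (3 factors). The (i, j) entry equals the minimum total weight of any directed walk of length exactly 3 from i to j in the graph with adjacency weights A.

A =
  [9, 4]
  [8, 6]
A^⊗3 =
  [18, 16]
  [20, 18]

Each entry (A^⊗3)_ij equals the minimum over all length-3 walks i = v_0 → v_1 → … → v_3 = j of Σ_t A[v_t][v_{t+1}]. For example, for (i, j) = (0, 1) we minimise over 4 possible intermediate vertex sequences; the minimum is 16, attained along the walk 0 → 1 → 0 → 1.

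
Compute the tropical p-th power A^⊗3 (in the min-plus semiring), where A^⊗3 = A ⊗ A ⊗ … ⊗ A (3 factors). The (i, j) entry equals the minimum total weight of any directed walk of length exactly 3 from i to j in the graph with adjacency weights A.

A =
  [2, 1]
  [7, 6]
A^⊗3 =
  [6, 5]
  [11, 10]

Each entry (A^⊗3)_ij equals the minimum over all length-3 walks i = v_0 → v_1 → … → v_3 = j of Σ_t A[v_t][v_{t+1}]. For example, for (i, j) = (0, 1) we minimise over 4 possible intermediate vertex sequences; the minimum is 5, attained along the walk 0 → 0 → 0 → 1.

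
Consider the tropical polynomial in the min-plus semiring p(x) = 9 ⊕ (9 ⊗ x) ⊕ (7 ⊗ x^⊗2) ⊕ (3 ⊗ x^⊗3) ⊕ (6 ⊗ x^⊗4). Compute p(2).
p(2) = 9

A tropical monomial a ⊗ x^⊗i evaluates to a + i · x. Evaluating each term at x = 2:
  Term 0 contributes 9 + 0 · 2 = 9
  Term 1 contributes 9 + 1 · 2 = 11
  Term 2 contributes 7 + 2 · 2 = 11
  Term 3 contributes 3 + 3 · 2 = 9
  Term 4 contributes 6 + 4 · 2 = 14
p(2) = ⊕ of these = min[9, 11, 11, 9, 14] = 9.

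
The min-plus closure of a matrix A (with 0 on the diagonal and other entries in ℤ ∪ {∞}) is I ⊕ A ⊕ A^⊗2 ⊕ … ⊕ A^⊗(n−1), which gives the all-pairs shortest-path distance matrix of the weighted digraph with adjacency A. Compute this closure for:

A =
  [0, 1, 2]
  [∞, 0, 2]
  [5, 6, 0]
Closure =
  [0, 1, 2]
  [7, 0, 2]
  [5, 6, 0]

This is the Floyd-Warshall all-pairs shortest-path computation. For each intermediate vertex k = 0, 1, …, 2, update dist[i][j] ← min(dist[i][j], dist[i][k] + dist[k][j]). The final matrix gives, for each (i, j), the minimum total weight of any directed path from i to j (possibly empty when i = j).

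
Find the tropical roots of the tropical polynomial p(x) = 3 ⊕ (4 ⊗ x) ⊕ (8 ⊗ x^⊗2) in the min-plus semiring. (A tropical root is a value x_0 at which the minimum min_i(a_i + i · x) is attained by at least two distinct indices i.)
Roots: {-4, -1}

Each tropical root is a break point of the lower envelope of the lines y = a_i + i · x (there are 3 lines, with slopes 0, 1, ..., 2). Only the lines that attain the minimum somewhere contribute to roots; other lines are dominated. Here the surviving (envelope) indices are i = 2, i = 1, i = 0.
Intersections between consecutive envelope lines give the roots: for adjacent envelope indices i < j the intersection is x = (a_i − a_j) / (j − i). Reading off the sorted break points: {-4, -1}.
Verification: at each break x_0, at least two indices attain the minimum of min_i(a_i + i · x_0).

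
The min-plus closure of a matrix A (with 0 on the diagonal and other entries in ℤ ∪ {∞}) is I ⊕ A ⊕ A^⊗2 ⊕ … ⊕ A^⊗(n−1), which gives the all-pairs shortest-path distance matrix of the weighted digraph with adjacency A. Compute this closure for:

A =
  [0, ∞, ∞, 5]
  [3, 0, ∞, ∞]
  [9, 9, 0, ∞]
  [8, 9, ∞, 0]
Closure =
  [0, 14, ∞, 5]
  [3, 0, ∞, 8]
  [9, 9, 0, 14]
  [8, 9, ∞, 0]

This is the Floyd-Warshall all-pairs shortest-path computation. For each intermediate vertex k = 0, 1, …, 3, update dist[i][j] ← min(dist[i][j], dist[i][k] + dist[k][j]). The final matrix gives, for each (i, j), the minimum total weight of any directed path from i to j (possibly empty when i = j).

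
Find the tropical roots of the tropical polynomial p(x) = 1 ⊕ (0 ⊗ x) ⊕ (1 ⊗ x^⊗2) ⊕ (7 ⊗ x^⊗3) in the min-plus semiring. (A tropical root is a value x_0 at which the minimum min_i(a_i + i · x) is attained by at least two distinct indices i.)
Roots: {-6, -1, 1}

Each tropical root is a break point of the lower envelope of the lines y = a_i + i · x (there are 4 lines, with slopes 0, 1, ..., 3). Only the lines that attain the minimum somewhere contribute to roots; other lines are dominated. Here the surviving (envelope) indices are i = 3, i = 2, i = 1, i = 0.
Intersections between consecutive envelope lines give the roots: for adjacent envelope indices i < j the intersection is x = (a_i − a_j) / (j − i). Reading off the sorted break points: {-6, -1, 1}.
Verification: at each break x_0, at least two indices attain the minimum of min_i(a_i + i · x_0).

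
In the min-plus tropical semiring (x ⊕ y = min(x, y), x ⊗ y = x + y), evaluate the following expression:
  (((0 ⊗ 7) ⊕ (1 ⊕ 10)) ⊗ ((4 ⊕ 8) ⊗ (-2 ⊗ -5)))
(((0 ⊗ 7) ⊕ (1 ⊕ 10)) ⊗ ((4 ⊕ 8) ⊗ (-2 ⊗ -5))) = -2

Expand innermost to outermost. Recall ⊕ takes the minimum of its arguments and ⊗ takes their sum. Working out the expression (((0 ⊗ 7) ⊕ (1 ⊕ 10)) ⊗ ((4 ⊕ 8) ⊗ (-2 ⊗ -5))) gives -2.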